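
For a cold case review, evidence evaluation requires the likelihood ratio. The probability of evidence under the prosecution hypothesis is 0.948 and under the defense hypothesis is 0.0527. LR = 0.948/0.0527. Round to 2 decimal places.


Likelihood ratio calculation:
LR = P(E|Hp) / P(E|Hd)
LR = 0.948 / 0.0527
LR = 17.99

17.99


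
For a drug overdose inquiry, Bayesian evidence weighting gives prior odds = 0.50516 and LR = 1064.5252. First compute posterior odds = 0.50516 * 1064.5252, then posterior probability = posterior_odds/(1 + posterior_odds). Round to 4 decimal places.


Bayesian evidence evaluation:
Posterior odds = prior_odds * LR = 0.50516 * 1064.5252 = 537.7556
Posterior probability = posterior_odds / (1 + posterior_odds)
= 537.7556 / (1 + 537.7556)
= 537.7556 / 538.7556
= 0.9981

0.9981


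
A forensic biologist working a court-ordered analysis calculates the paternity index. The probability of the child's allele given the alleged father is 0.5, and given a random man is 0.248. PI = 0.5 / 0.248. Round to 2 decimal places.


Paternity Index calculation:
PI = P(allele|father) / P(allele|random)
PI = 0.5 / 0.248
PI = 2.02

2.02


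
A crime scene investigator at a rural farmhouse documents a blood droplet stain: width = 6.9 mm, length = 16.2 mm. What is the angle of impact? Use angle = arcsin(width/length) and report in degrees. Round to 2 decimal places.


Blood spatter impact angle calculation:
width / length = 6.9 / 16.2 = 0.425926
angle = arcsin(0.425926)
angle = 25.21 degrees

25.21


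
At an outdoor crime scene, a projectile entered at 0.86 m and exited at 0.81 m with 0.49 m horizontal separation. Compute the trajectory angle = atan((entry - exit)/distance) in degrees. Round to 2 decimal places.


Bullet trajectory angle:
Height difference = 0.86 - 0.81 = 0.05 m
angle = atan(0.05 / 0.49)
angle = atan(0.102041)
angle = 5.83 degrees

5.83


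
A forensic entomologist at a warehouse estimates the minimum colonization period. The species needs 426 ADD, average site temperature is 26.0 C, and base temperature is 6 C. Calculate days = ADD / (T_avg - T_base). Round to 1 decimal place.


Insect development time:
Effective temperature = avg_temp - T_base = 26.0 - 6 = 20.0 C
Days = ADD / effective_temp = 426 / 20.0 = 21.3 days

21.3


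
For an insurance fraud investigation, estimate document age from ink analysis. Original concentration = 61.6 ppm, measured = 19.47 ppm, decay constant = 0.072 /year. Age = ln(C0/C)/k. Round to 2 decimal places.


Document age estimation:
C0/C = 61.6 / 19.47 = 3.163842
ln(C0/C) = 1.151787
t = 1.151787 / 0.072 = 16.00 years

16.00


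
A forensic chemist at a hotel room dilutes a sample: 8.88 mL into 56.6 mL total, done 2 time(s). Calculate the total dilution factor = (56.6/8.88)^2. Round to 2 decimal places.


Dilution factor calculation:
Single dilution = V_total / V_sample = 56.6 / 8.88 ≈ 6.373874
Number of dilutions = 2
Total DF = (56.6 / 8.88)^2 (full precision, rounded at the end) = 40.63

40.63


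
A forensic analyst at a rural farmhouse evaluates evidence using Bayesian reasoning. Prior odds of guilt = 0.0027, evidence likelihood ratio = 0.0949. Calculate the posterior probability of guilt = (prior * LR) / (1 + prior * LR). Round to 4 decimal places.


Bayesian evidence evaluation:
Posterior odds = prior_odds * LR = 0.0027 * 0.0949 = 0.00025623
Posterior probability = posterior_odds / (1 + posterior_odds)
= 0.00025623 / (1 + 0.00025623)
= 0.00025623 / 1.00025623
= 0.0003

0.0003


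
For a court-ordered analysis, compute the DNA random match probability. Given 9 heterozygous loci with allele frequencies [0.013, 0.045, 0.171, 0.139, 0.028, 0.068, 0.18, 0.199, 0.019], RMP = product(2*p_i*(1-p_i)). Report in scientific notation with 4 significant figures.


Computing RMP for 9 loci:
Locus 1: 2 * 0.013 * 0.987 = 0.025662
Locus 2: 2 * 0.045 * 0.955 = 0.08595
Locus 3: 2 * 0.171 * 0.829 = 0.283518
Locus 4: 2 * 0.139 * 0.861 = 0.239358
Locus 5: 2 * 0.028 * 0.972 = 0.054432
Locus 6: 2 * 0.068 * 0.932 = 0.126752
Locus 7: 2 * 0.18 * 0.82 = 0.2952
Locus 8: 2 * 0.199 * 0.801 = 0.318798
Locus 9: 2 * 0.019 * 0.981 = 0.037278
RMP = 3.623e-09

3.623e-09


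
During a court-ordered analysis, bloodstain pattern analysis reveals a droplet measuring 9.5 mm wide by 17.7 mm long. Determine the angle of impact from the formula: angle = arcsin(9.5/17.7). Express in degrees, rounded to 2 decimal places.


Blood spatter impact angle calculation:
width / length = 9.5 / 17.7 = 0.536723
angle = arcsin(0.536723)
angle = 32.46 degrees

32.46


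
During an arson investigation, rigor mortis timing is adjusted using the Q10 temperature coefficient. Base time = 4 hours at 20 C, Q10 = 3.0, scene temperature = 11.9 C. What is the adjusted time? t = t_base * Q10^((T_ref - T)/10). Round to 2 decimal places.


Rigor mortis time adjustment:
Exponent = (T_ref - T_actual) / 10 = (20 - 11.9) / 10 = 0.81
Q10 factor = 3.0^0.81 = 2.43483
t_adjusted = 4 * 2.43483 = 9.74 hours

9.74


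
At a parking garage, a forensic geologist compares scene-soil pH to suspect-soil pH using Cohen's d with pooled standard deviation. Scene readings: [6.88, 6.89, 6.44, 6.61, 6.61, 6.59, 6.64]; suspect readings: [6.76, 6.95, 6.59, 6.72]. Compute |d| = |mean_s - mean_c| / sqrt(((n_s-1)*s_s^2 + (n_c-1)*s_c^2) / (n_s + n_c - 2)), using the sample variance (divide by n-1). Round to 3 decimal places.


Pooled-variance Cohen's d for soil pH comparison:
Scene mean = 46.66 / 7 = 6.665714
Suspect mean = 27.02 / 4 = 6.755
Scene sample variance s_s^2 = 0.026629
Suspect sample variance s_c^2 = 0.022167
Pooled variance = ((n_s-1)*s_s^2 + (n_c-1)*s_c^2) / (n_s + n_c - 2) = 0.025141
Pooled SD = sqrt(0.025141) = 0.158559
Mean difference = -0.089286
|d| = |-0.089286| / 0.158559 = 0.563

0.563


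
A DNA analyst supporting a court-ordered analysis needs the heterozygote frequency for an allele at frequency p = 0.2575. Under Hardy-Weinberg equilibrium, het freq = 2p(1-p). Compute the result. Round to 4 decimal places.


Hardy-Weinberg heterozygote frequency:
q = 1 - p = 1 - 0.2575 = 0.7425
2pq = 2 * 0.2575 * 0.7425 = 0.3824

0.3824


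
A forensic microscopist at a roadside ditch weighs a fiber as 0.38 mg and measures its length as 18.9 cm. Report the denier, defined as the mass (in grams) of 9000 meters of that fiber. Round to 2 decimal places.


Denier calculation:
Mass in grams = 0.38 mg / 1000 = 0.00038 g
Length in meters = 18.9 cm / 100 = 0.189 m
Linear density = mass / length = 0.00038 / 0.189 = 0.00201058 g/m
Denier = (g/m) * 9000 = 0.00201058 * 9000 = 18.10

18.10


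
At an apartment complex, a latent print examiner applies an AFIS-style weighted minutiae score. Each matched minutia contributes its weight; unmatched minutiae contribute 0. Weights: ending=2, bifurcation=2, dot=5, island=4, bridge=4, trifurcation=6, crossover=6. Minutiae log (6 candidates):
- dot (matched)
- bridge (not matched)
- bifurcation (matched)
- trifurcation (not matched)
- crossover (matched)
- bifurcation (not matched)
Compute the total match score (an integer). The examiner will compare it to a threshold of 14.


Weighted minutiae match score:
  dot: matched, +5 (running total 5)
  bridge: not matched, +0
  bifurcation: matched, +2 (running total 7)
  trifurcation: not matched, +0
  crossover: matched, +6 (running total 13)
  bifurcation: not matched, +0
Total score = 13
Threshold = 14; verdict = inconclusive

13


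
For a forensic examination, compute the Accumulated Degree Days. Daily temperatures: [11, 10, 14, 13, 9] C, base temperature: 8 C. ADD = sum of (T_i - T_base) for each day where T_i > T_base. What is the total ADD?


Computing ADD day by day:
Day 1: max(0, 11 - 8) = 3
Day 2: max(0, 10 - 8) = 2
Day 3: max(0, 14 - 8) = 6
Day 4: max(0, 13 - 8) = 5
Day 5: max(0, 9 - 8) = 1
Total ADD = 17

17


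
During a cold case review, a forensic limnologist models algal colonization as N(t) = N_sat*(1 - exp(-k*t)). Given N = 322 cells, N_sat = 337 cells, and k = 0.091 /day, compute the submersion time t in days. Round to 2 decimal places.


PMSI from diatom colonization curve:
N / N_sat = 322 / 337 = 0.95549
1 - N/N_sat = 0.04451
ln(1 - N/N_sat) = -3.112041
t = -ln(1 - N/N_sat) / k = -(-3.112041) / 0.091 = 34.20 days

34.20


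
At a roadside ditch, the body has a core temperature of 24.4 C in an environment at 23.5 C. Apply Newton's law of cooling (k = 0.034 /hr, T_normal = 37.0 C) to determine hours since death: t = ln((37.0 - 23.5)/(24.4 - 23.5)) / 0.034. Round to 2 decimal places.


Using Newton's law of cooling:
t = ln((T_normal - T_ambient) / (T_body - T_ambient)) / k
T_normal - T_ambient = 13.5
T_body - T_ambient = 0.9
Ratio = 15
ln(ratio) = 2.70805
t = 2.70805 / 0.034 = 79.65 hours

79.65


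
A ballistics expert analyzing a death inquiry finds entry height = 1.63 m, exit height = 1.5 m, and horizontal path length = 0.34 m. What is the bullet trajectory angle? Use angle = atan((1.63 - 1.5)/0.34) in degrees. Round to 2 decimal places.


Bullet trajectory angle:
Height difference = 1.63 - 1.5 = 0.13 m
angle = atan(0.13 / 0.34)
angle = atan(0.382353)
angle = 20.92 degrees

20.92


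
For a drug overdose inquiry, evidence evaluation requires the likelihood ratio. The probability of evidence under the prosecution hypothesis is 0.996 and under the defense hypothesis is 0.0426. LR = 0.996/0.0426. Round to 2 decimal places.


Likelihood ratio calculation:
LR = P(E|Hp) / P(E|Hd)
LR = 0.996 / 0.0426
LR = 23.38

23.38


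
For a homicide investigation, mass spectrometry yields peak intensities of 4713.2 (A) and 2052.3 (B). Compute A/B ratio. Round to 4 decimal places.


Spectral peak ratio:
Peak A = 4713.2 counts
Peak B = 2052.3 counts
Ratio = 4713.2 / 2052.3 = 2.2965

2.2965


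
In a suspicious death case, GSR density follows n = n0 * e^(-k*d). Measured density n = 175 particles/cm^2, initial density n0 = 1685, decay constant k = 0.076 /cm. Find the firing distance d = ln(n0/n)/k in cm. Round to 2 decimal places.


GSR distance calculation:
n0/n = 1685 / 175 = 9.628571
ln(n0/n) = 2.264735
d = 2.264735 / 0.076 = 29.80 cm

29.80


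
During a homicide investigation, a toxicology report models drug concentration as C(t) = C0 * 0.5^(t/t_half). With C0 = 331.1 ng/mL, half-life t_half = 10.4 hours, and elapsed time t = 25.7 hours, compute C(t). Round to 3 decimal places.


Drug concentration decay:
Number of half-lives = t / t_half = 25.7 / 10.4 = 2.471154
Decay factor = 0.5^2.471154 = 0.18034683
C(t) = 331.1 * 0.18034683 = 59.713 ng/mL

59.713


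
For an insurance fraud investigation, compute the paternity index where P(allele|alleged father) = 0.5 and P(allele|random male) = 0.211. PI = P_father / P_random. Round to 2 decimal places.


Paternity Index calculation:
PI = P(allele|father) / P(allele|random)
PI = 0.5 / 0.211
PI = 2.37

2.37


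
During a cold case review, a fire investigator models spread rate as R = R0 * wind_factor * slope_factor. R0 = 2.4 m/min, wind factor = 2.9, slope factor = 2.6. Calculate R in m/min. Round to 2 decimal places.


Fire spread rate calculation:
R = R0 * wind_factor * slope_factor
= 2.4 * 2.9 * 2.6
= 6.96 * 2.6
= 18.10 m/min

18.10


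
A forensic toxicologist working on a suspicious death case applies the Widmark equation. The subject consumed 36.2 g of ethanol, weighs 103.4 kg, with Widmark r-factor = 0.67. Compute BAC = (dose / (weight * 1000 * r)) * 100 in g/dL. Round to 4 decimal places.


Applying the Widmark formula:
BAC = (dose_g / (body_wt * 1000 * r)) * 100
Denominator = 103.4 * 1000 * 0.67 = 69278
BAC = (36.2 / 69278) * 100
BAC = 0.0523 g/dL

0.0523


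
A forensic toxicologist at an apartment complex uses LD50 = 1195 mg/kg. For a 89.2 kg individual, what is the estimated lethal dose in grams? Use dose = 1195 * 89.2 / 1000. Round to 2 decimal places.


Lethal dose calculation:
Lethal dose = LD50 * body_weight / 1000
= 1195 * 89.2 / 1000
= 106594 / 1000
= 106.59 g

106.59


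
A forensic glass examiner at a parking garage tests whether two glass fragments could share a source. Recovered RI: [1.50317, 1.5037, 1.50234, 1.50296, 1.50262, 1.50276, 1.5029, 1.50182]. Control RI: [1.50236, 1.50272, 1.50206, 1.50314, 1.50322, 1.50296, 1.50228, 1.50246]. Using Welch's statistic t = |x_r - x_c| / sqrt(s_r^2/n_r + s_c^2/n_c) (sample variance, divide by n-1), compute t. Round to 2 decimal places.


Welch's t-criterion for glass RI comparison:
Recovered mean = sum / n_r = 12.02227 / 8 = 1.5027838
Control mean = sum / n_c = 12.0212 / 8 = 1.50265
Recovered sample variance s_r^2 = 3.12341e-07
Control sample variance s_c^2 = 1.816e-07
Welch SE (unpooled) = sqrt(s_r^2/n_r + s_c^2/n_c) = sqrt(3.90426e-08 + 2.27e-08) = sqrt(6.17426e-08) = 0.000248481
|mean_r - mean_c| = 0.00013375
t = 0.00013375 / 0.000248481 = 0.54

0.54


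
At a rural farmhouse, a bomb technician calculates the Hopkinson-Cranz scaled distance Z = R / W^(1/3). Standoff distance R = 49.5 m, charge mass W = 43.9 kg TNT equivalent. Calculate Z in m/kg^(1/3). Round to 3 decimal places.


Scaled distance calculation:
W^(1/3) = 43.9^(1/3) = 3.527672
Z = R / W^(1/3) = 49.5 / 3.527672
Z = 14.032 m/kg^(1/3)

14.032


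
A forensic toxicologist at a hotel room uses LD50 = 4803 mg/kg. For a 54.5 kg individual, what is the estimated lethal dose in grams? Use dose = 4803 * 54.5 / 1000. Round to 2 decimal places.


Lethal dose calculation:
Lethal dose = LD50 * body_weight / 1000
= 4803 * 54.5 / 1000
= 261763.5 / 1000
= 261.76 g

261.76


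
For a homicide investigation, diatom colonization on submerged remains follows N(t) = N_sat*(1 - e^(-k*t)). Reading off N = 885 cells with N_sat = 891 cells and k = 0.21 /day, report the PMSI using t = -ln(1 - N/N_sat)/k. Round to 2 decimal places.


PMSI from diatom colonization curve:
N / N_sat = 885 / 891 = 0.993266
1 - N/N_sat = 0.006734
ln(1 - N/N_sat) = -5.000586
t = -ln(1 - N/N_sat) / k = -(-5.000586) / 0.21 = 23.81 days

23.81


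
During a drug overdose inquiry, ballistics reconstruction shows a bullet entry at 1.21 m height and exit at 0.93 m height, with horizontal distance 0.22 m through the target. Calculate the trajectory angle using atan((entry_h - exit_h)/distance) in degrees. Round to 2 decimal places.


Bullet trajectory angle:
Height difference = 1.21 - 0.93 = 0.28 m
angle = atan(0.28 / 0.22)
angle = atan(1.272727)
angle = 51.84 degrees

51.84


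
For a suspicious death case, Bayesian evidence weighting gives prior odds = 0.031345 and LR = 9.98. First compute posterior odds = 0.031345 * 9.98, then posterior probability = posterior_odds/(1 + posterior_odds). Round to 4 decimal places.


Bayesian evidence evaluation:
Posterior odds = prior_odds * LR = 0.031345 * 9.98 = 0.3128231
Posterior probability = posterior_odds / (1 + posterior_odds)
= 0.3128231 / (1 + 0.3128231)
= 0.3128231 / 1.3128231
= 0.2383

0.2383


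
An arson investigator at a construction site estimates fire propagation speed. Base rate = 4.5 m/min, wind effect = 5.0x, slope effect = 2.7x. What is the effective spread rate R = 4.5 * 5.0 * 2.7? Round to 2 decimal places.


Fire spread rate calculation:
R = R0 * wind_factor * slope_factor
= 4.5 * 5.0 * 2.7
= 22.5 * 2.7
= 60.75 m/min

60.75


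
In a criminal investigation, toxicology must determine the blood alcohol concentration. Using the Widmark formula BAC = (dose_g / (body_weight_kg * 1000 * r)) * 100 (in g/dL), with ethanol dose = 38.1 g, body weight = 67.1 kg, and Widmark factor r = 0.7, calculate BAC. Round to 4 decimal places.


Applying the Widmark formula:
BAC = (dose_g / (body_wt * 1000 * r)) * 100
Denominator = 67.1 * 1000 * 0.7 = 46970
BAC = (38.1 / 46970) * 100
BAC = 0.0811 g/dL

0.0811


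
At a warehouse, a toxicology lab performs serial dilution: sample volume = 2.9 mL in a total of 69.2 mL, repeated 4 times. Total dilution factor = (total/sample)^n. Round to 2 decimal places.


Dilution factor calculation:
Single dilution = V_total / V_sample = 69.2 / 2.9 ≈ 23.862069
Number of dilutions = 4
Total DF = (69.2 / 2.9)^4 (full precision, rounded at the end) = 324214.46

324214.46


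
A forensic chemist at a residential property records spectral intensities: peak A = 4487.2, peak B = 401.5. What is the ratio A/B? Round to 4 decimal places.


Spectral peak ratio:
Peak A = 4487.2 counts
Peak B = 401.5 counts
Ratio = 4487.2 / 401.5 = 11.1761

11.1761


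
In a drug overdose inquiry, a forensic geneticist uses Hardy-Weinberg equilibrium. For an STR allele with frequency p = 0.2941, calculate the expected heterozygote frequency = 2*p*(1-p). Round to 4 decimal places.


Hardy-Weinberg heterozygote frequency:
q = 1 - p = 1 - 0.2941 = 0.7059
2pq = 2 * 0.2941 * 0.7059 = 0.4152

0.4152


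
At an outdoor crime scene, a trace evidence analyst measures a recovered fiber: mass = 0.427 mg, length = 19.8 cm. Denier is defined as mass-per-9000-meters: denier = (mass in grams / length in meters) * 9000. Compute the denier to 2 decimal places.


Denier calculation:
Mass in grams = 0.427 mg / 1000 = 0.000427 g
Length in meters = 19.8 cm / 100 = 0.198 m
Linear density = mass / length = 0.000427 / 0.198 = 0.00215657 g/m
Denier = (g/m) * 9000 = 0.00215657 * 9000 = 19.41

19.41


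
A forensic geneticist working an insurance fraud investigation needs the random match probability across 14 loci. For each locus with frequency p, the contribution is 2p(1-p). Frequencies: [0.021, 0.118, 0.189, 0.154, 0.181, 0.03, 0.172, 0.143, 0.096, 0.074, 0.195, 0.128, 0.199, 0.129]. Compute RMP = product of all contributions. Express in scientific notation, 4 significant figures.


Computing RMP for 14 loci:
Locus 1: 2 * 0.021 * 0.979 = 0.041118
Locus 2: 2 * 0.118 * 0.882 = 0.208152
Locus 3: 2 * 0.189 * 0.811 = 0.306558
Locus 4: 2 * 0.154 * 0.846 = 0.260568
Locus 5: 2 * 0.181 * 0.819 = 0.296478
Locus 6: 2 * 0.03 * 0.97 = 0.0582
Locus 7: 2 * 0.172 * 0.828 = 0.284832
Locus 8: 2 * 0.143 * 0.857 = 0.245102
Locus 9: 2 * 0.096 * 0.904 = 0.173568
Locus 10: 2 * 0.074 * 0.926 = 0.137048
Locus 11: 2 * 0.195 * 0.805 = 0.31395
Locus 12: 2 * 0.128 * 0.872 = 0.223232
Locus 13: 2 * 0.199 * 0.801 = 0.318798
Locus 14: 2 * 0.129 * 0.871 = 0.224718
RMP = 9.836e-11

9.836e-11


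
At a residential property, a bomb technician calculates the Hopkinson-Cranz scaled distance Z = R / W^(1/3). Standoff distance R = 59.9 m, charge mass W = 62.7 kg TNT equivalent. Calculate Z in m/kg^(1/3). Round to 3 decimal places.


Scaled distance calculation:
W^(1/3) = 62.7^(1/3) = 3.972731
Z = R / W^(1/3) = 59.9 / 3.972731
Z = 15.078 m/kg^(1/3)

15.078


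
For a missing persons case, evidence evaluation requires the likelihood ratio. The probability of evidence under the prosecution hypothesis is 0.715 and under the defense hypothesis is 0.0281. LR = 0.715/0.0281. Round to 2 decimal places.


Likelihood ratio calculation:
LR = P(E|Hp) / P(E|Hd)
LR = 0.715 / 0.0281
LR = 25.44

25.44


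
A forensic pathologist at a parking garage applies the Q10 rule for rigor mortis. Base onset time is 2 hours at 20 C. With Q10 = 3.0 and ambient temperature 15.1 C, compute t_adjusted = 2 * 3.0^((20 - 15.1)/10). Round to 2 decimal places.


Rigor mortis time adjustment:
Exponent = (T_ref - T_actual) / 10 = (20 - 15.1) / 10 = 0.49
Q10 factor = 3.0^0.49 = 1.71313
t_adjusted = 2 * 1.71313 = 3.43 hours

3.43


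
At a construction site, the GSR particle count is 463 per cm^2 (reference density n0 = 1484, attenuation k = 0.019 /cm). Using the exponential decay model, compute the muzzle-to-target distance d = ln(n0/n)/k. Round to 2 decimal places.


GSR distance calculation:
n0/n = 1484 / 463 = 3.205184
ln(n0/n) = 1.164769
d = 1.164769 / 0.019 = 61.30 cm

61.30


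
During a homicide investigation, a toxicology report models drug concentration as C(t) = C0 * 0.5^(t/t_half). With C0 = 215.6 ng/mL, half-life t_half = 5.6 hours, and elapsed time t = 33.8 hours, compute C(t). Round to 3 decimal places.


Drug concentration decay:
Number of half-lives = t / t_half = 33.8 / 5.6 = 6.035714
Decay factor = 0.5^6.035714 = 0.01524295
C(t) = 215.6 * 0.01524295 = 3.286 ng/mL

3.286


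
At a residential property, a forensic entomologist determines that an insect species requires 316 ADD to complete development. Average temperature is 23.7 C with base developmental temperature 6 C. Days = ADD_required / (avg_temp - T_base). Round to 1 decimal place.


Insect development time:
Effective temperature = avg_temp - T_base = 23.7 - 6 = 17.7 C
Days = ADD / effective_temp = 316 / 17.7 = 17.9 days

17.9


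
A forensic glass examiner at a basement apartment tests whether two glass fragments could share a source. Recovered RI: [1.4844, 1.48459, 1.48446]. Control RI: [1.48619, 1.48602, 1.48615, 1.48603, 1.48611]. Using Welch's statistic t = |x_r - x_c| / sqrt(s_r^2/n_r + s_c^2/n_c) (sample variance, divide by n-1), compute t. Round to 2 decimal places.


Welch's t-criterion for glass RI comparison:
Recovered mean = sum / n_r = 4.45345 / 3 = 1.4844833
Control mean = sum / n_c = 7.4305 / 5 = 1.4861
Recovered sample variance s_r^2 = 9.43333e-09
Control sample variance s_c^2 = 5.5e-09
Welch SE (unpooled) = sqrt(s_r^2/n_r + s_c^2/n_c) = sqrt(3.14444e-09 + 1.1e-09) = sqrt(4.24444e-09) = 6.51494e-05
|mean_r - mean_c| = 0.00161667
t = 0.00161667 / 6.51494e-05 = 24.81

24.81


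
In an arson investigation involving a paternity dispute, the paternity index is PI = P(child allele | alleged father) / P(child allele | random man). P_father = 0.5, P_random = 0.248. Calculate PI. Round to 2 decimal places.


Paternity Index calculation:
PI = P(allele|father) / P(allele|random)
PI = 0.5 / 0.248
PI = 2.02

2.02


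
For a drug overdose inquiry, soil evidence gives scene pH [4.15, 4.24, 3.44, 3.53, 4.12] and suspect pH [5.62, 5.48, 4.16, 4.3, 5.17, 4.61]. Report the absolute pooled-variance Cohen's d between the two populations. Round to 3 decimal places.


Pooled-variance Cohen's d for soil pH comparison:
Scene mean = 19.48 / 5 = 3.896
Suspect mean = 29.34 / 6 = 4.89
Scene sample variance s_s^2 = 0.14373
Suspect sample variance s_c^2 = 0.38376
Pooled variance = ((n_s-1)*s_s^2 + (n_c-1)*s_c^2) / (n_s + n_c - 2) = 0.27708
Pooled SD = sqrt(0.27708) = 0.526384
Mean difference = -0.994
|d| = |-0.994| / 0.526384 = 1.888

1.888


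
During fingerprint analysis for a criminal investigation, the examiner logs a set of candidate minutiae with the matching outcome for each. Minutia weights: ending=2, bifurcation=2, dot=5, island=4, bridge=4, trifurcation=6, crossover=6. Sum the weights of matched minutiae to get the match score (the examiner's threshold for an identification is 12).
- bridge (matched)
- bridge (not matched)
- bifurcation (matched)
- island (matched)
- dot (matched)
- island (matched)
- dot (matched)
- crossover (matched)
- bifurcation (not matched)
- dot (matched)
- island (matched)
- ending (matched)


Weighted minutiae match score:
  bridge: matched, +4 (running total 4)
  bridge: not matched, +0
  bifurcation: matched, +2 (running total 6)
  island: matched, +4 (running total 10)
  dot: matched, +5 (running total 15)
  island: matched, +4 (running total 19)
  dot: matched, +5 (running total 24)
  crossover: matched, +6 (running total 30)
  bifurcation: not matched, +0
  dot: matched, +5 (running total 35)
  island: matched, +4 (running total 39)
  ending: matched, +2 (running total 41)
Total score = 41
Threshold = 12; verdict = identification

41


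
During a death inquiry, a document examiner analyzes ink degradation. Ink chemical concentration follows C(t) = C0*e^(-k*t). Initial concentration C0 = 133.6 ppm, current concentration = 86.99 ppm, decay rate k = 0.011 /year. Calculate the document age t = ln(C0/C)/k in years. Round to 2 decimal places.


Document age estimation:
C0/C = 133.6 / 86.99 = 1.535809
ln(C0/C) = 0.429057
t = 0.429057 / 0.011 = 39.01 years

39.01


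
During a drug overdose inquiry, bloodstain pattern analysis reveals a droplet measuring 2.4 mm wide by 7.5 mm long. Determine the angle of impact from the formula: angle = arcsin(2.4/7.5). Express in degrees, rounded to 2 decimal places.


Blood spatter impact angle calculation:
width / length = 2.4 / 7.5 = 0.32
angle = arcsin(0.32)
angle = 18.66 degrees

18.66


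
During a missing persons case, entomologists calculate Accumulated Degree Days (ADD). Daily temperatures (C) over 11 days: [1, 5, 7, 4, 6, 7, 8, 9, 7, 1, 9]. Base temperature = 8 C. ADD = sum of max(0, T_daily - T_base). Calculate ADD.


Computing ADD day by day:
Day 1: max(0, 1 - 8) = 0
Day 2: max(0, 5 - 8) = 0
Day 3: max(0, 7 - 8) = 0
Day 4: max(0, 4 - 8) = 0
Day 5: max(0, 6 - 8) = 0
Day 6: max(0, 7 - 8) = 0
Day 7: max(0, 8 - 8) = 0
Day 8: max(0, 9 - 8) = 1
Day 9: max(0, 7 - 8) = 0
Day 10: max(0, 1 - 8) = 0
Day 11: max(0, 9 - 8) = 1
Total ADD = 2

2


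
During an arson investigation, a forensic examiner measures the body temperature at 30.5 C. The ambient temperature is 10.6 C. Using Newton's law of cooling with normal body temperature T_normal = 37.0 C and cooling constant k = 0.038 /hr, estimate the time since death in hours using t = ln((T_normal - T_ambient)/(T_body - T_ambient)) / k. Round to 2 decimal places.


Using Newton's law of cooling:
t = ln((T_normal - T_ambient) / (T_body - T_ambient)) / k
T_normal - T_ambient = 26.4
T_body - T_ambient = 19.9
Ratio = 1.326633
ln(ratio) = 0.282644
t = 0.282644 / 0.038 = 7.44 hours

7.44


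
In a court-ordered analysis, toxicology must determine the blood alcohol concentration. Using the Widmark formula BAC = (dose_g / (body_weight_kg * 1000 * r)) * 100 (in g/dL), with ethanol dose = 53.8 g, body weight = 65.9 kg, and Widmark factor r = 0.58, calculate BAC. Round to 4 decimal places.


Applying the Widmark formula:
BAC = (dose_g / (body_wt * 1000 * r)) * 100
Denominator = 65.9 * 1000 * 0.58 = 38222
BAC = (53.8 / 38222) * 100
BAC = 0.1408 g/dL

0.1408


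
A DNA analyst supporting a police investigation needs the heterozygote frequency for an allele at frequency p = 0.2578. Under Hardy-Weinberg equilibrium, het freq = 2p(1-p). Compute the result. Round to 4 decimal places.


Hardy-Weinberg heterozygote frequency:
q = 1 - p = 1 - 0.2578 = 0.7422
2pq = 2 * 0.2578 * 0.7422 = 0.3827

0.3827


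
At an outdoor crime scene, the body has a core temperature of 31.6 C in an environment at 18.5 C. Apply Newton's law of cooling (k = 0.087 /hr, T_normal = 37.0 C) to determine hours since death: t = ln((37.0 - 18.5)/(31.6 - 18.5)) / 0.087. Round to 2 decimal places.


Using Newton's law of cooling:
t = ln((T_normal - T_ambient) / (T_body - T_ambient)) / k
T_normal - T_ambient = 18.5
T_body - T_ambient = 13.1
Ratio = 1.412214
ln(ratio) = 0.345159
t = 0.345159 / 0.087 = 3.97 hours

3.97


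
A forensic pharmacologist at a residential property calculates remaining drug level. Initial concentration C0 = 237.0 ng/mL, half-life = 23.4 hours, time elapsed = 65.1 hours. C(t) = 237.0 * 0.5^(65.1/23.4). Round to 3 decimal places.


Drug concentration decay:
Number of half-lives = t / t_half = 65.1 / 23.4 = 2.782051
Decay factor = 0.5^2.782051 = 0.14538487
C(t) = 237.0 * 0.14538487 = 34.456 ng/mL

34.456


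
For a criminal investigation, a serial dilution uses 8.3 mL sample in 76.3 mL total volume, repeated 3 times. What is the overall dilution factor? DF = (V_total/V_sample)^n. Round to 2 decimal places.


Dilution factor calculation:
Single dilution = V_total / V_sample = 76.3 / 8.3 ≈ 9.192771
Number of dilutions = 3
Total DF = (76.3 / 8.3)^3 (full precision, rounded at the end) = 776.85

776.85


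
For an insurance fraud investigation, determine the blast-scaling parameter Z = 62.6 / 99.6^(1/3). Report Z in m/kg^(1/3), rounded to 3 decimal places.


Scaled distance calculation:
W^(1/3) = 99.6^(1/3) = 4.635392
Z = R / W^(1/3) = 62.6 / 4.635392
Z = 13.505 m/kg^(1/3)

13.505


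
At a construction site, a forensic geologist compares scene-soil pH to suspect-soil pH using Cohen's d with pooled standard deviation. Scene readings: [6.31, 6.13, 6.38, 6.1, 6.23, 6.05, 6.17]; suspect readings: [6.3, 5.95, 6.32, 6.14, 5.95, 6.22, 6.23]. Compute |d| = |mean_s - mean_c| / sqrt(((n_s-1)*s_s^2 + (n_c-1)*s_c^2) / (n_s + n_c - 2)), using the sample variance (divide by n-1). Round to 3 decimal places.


Pooled-variance Cohen's d for soil pH comparison:
Scene mean = 43.37 / 7 = 6.195714
Suspect mean = 43.11 / 7 = 6.158571
Scene sample variance s_s^2 = 0.013929
Suspect sample variance s_c^2 = 0.023714
Pooled variance = ((n_s-1)*s_s^2 + (n_c-1)*s_c^2) / (n_s + n_c - 2) = 0.018821
Pooled SD = sqrt(0.018821) = 0.13719
Mean difference = 0.037143
|d| = |0.037143| / 0.13719 = 0.271

0.271


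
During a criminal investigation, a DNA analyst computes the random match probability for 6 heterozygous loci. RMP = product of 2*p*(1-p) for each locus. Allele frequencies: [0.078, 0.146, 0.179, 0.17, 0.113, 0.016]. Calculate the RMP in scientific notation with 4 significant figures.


Computing RMP for 6 loci:
Locus 1: 2 * 0.078 * 0.922 = 0.143832
Locus 2: 2 * 0.146 * 0.854 = 0.249368
Locus 3: 2 * 0.179 * 0.821 = 0.293918
Locus 4: 2 * 0.17 * 0.83 = 0.2822
Locus 5: 2 * 0.113 * 0.887 = 0.200462
Locus 6: 2 * 0.016 * 0.984 = 0.031488
RMP = 1.878e-05

1.878e-05


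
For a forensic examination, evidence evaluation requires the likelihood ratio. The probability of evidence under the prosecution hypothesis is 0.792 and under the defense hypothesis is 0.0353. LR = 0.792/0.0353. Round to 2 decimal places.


Likelihood ratio calculation:
LR = P(E|Hp) / P(E|Hd)
LR = 0.792 / 0.0353
LR = 22.44

22.44


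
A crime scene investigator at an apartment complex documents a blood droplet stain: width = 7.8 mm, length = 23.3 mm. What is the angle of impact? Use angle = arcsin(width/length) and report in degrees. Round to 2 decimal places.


Blood spatter impact angle calculation:
width / length = 7.8 / 23.3 = 0.334764
angle = arcsin(0.334764)
angle = 19.56 degrees

19.56


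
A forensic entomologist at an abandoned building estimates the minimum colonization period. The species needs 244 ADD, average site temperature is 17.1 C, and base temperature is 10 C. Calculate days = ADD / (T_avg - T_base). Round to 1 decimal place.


Insect development time:
Effective temperature = avg_temp - T_base = 17.1 - 10 = 7.1 C
Days = ADD / effective_temp = 244 / 7.1 = 34.4 days

34.4


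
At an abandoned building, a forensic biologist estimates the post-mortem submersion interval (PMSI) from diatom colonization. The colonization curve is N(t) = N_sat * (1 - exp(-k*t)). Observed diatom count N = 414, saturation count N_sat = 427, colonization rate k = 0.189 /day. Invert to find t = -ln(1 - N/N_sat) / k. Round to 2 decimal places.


PMSI from diatom colonization curve:
N / N_sat = 414 / 427 = 0.969555
1 - N/N_sat = 0.030445
ln(1 - N/N_sat) = -3.491834
t = -ln(1 - N/N_sat) / k = -(-3.491834) / 0.189 = 18.48 days

18.48


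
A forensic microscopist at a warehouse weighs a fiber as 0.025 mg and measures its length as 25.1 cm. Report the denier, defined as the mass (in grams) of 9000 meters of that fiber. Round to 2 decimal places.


Denier calculation:
Mass in grams = 0.025 mg / 1000 = 0.000025 g
Length in meters = 25.1 cm / 100 = 0.251 m
Linear density = mass / length = 0.000025 / 0.251 = 0.0000996 g/m
Denier = (g/m) * 9000 = 0.0000996 * 9000 = 0.90

0.90


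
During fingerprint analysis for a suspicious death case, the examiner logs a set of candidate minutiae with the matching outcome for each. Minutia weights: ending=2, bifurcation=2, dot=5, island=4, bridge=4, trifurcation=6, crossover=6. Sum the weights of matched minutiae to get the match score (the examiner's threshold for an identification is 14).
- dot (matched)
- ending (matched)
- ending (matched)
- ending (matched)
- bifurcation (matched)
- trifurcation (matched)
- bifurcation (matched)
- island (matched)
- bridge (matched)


Weighted minutiae match score:
  dot: matched, +5 (running total 5)
  ending: matched, +2 (running total 7)
  ending: matched, +2 (running total 9)
  ending: matched, +2 (running total 11)
  bifurcation: matched, +2 (running total 13)
  trifurcation: matched, +6 (running total 19)
  bifurcation: matched, +2 (running total 21)
  island: matched, +4 (running total 25)
  bridge: matched, +4 (running total 29)
Total score = 29
Threshold = 14; verdict = identification

29


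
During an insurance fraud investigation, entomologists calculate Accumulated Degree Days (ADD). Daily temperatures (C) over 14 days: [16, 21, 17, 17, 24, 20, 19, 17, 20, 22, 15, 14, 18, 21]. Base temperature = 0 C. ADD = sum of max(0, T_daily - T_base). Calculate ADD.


Computing ADD day by day:
Day 1: max(0, 16 - 0) = 16
Day 2: max(0, 21 - 0) = 21
Day 3: max(0, 17 - 0) = 17
Day 4: max(0, 17 - 0) = 17
Day 5: max(0, 24 - 0) = 24
Day 6: max(0, 20 - 0) = 20
Day 7: max(0, 19 - 0) = 19
Day 8: max(0, 17 - 0) = 17
Day 9: max(0, 20 - 0) = 20
Day 10: max(0, 22 - 0) = 22
Day 11: max(0, 15 - 0) = 15
Day 12: max(0, 14 - 0) = 14
Day 13: max(0, 18 - 0) = 18
Day 14: max(0, 21 - 0) = 21
Total ADD = 261

261


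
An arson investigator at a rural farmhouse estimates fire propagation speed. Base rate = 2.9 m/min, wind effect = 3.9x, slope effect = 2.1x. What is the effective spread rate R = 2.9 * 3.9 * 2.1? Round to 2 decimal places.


Fire spread rate calculation:
R = R0 * wind_factor * slope_factor
= 2.9 * 3.9 * 2.1
= 11.31 * 2.1
= 23.75 m/min

23.75


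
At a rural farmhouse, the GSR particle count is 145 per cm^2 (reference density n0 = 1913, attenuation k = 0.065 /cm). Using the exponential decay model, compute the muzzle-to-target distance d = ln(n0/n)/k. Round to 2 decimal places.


GSR distance calculation:
n0/n = 1913 / 145 = 13.193103
ln(n0/n) = 2.579694
d = 2.579694 / 0.065 = 39.69 cm

39.69


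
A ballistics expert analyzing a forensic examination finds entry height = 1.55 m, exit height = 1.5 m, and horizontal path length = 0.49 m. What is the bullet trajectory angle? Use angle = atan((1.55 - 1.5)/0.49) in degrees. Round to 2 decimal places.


Bullet trajectory angle:
Height difference = 1.55 - 1.5 = 0.05 m
angle = atan(0.05 / 0.49)
angle = atan(0.102041)
angle = 5.83 degrees

5.83


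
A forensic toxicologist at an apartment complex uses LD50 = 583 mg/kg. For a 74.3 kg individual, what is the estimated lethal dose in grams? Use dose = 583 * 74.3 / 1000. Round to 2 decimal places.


Lethal dose calculation:
Lethal dose = LD50 * body_weight / 1000
= 583 * 74.3 / 1000
= 43316.9 / 1000
= 43.32 g

43.32


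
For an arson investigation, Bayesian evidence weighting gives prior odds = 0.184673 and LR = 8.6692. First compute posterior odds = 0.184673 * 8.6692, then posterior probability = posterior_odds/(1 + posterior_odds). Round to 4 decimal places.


Bayesian evidence evaluation:
Posterior odds = prior_odds * LR = 0.184673 * 8.6692 = 1.600967
Posterior probability = posterior_odds / (1 + posterior_odds)
= 1.600967 / (1 + 1.600967)
= 1.600967 / 2.600967
= 0.6155

0.6155


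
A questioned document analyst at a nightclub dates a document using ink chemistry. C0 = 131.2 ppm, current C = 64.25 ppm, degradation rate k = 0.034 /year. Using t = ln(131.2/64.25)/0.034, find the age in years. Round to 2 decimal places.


Document age estimation:
C0/C = 131.2 / 64.25 = 2.042023
ln(C0/C) = 0.713941
t = 0.713941 / 0.034 = 21.00 years

21.00


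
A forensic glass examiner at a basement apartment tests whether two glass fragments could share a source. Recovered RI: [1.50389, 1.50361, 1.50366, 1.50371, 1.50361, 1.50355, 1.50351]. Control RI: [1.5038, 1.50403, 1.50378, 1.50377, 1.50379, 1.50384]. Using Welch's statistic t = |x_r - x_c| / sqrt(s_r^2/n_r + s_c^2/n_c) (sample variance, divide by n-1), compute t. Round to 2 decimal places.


Welch's t-criterion for glass RI comparison:
Recovered mean = sum / n_r = 10.52554 / 7 = 1.5036486
Control mean = sum / n_c = 9.02301 / 6 = 1.503835
Recovered sample variance s_r^2 = 1.5681e-08
Control sample variance s_c^2 = 9.71e-09
Welch SE (unpooled) = sqrt(s_r^2/n_r + s_c^2/n_c) = sqrt(2.24014e-09 + 1.61833e-09) = sqrt(3.85847e-09) = 6.21166e-05
|mean_r - mean_c| = 0.000186429
t = 0.000186429 / 6.21166e-05 = 3.00

3.00


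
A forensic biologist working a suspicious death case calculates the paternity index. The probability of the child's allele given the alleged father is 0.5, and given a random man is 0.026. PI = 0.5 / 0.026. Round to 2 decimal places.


Paternity Index calculation:
PI = P(allele|father) / P(allele|random)
PI = 0.5 / 0.026
PI = 19.23

19.23


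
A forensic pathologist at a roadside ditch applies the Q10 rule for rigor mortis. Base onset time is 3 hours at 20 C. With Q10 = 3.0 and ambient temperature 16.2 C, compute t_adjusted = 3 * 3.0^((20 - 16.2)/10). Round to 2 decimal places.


Rigor mortis time adjustment:
Exponent = (T_ref - T_actual) / 10 = (20 - 16.2) / 10 = 0.38
Q10 factor = 3.0^0.38 = 1.51812
t_adjusted = 3 * 1.51812 = 4.55 hours

4.55


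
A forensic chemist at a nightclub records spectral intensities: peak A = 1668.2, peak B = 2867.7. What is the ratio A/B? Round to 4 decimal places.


Spectral peak ratio:
Peak A = 1668.2 counts
Peak B = 2867.7 counts
Ratio = 1668.2 / 2867.7 = 0.5817

0.5817


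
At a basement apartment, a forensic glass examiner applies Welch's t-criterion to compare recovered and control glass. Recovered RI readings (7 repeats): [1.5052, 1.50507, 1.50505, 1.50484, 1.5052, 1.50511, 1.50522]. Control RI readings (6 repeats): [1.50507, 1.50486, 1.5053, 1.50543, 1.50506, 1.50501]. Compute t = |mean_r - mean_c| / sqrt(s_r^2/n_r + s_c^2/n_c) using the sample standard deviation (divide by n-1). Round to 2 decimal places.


Welch's t-criterion for glass RI comparison:
Recovered mean = sum / n_r = 10.53569 / 7 = 1.5050986
Control mean = sum / n_c = 9.03073 / 6 = 1.5051217
Recovered sample variance s_r^2 = 1.7581e-08
Control sample variance s_c^2 = 4.28567e-08
Welch SE (unpooled) = sqrt(s_r^2/n_r + s_c^2/n_c) = sqrt(2.51156e-09 + 7.14278e-09) = sqrt(9.65434e-09) = 9.82565e-05
|mean_r - mean_c| = 2.30952e-05
t = 2.30952e-05 / 9.82565e-05 = 0.24

0.24


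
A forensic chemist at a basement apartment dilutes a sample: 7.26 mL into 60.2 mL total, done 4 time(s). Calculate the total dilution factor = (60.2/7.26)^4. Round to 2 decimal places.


Dilution factor calculation:
Single dilution = V_total / V_sample = 60.2 / 7.26 ≈ 8.292011
Number of dilutions = 4
Total DF = (60.2 / 7.26)^4 (full precision, rounded at the end) = 4727.59

4727.59


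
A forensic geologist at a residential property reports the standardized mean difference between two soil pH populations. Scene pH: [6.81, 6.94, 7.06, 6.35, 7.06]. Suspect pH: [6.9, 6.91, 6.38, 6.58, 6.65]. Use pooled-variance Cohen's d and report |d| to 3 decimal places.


Pooled-variance Cohen's d for soil pH comparison:
Scene mean = 34.22 / 5 = 6.844
Suspect mean = 33.42 / 5 = 6.684
Scene sample variance s_s^2 = 0.08693
Suspect sample variance s_c^2 = 0.05053
Pooled variance = ((n_s-1)*s_s^2 + (n_c-1)*s_c^2) / (n_s + n_c - 2) = 0.06873
Pooled SD = sqrt(0.06873) = 0.262164
Mean difference = 0.16
|d| = |0.16| / 0.262164 = 0.610

0.610


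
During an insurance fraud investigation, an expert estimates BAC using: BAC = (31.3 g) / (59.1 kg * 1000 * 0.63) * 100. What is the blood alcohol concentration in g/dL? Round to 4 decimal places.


Applying the Widmark formula:
BAC = (dose_g / (body_wt * 1000 * r)) * 100
Denominator = 59.1 * 1000 * 0.63 = 37233
BAC = (31.3 / 37233) * 100
BAC = 0.0841 g/dL

0.0841


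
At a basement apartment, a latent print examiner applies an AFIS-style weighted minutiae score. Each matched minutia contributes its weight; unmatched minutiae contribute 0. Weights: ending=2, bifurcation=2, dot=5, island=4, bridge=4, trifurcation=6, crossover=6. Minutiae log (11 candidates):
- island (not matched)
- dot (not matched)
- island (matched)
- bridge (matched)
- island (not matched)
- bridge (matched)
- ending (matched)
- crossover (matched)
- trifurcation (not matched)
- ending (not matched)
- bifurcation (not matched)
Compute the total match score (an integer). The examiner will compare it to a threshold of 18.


Weighted minutiae match score:
  island: not matched, +0
  dot: not matched, +0
  island: matched, +4 (running total 4)
  bridge: matched, +4 (running total 8)
  island: not matched, +0
  bridge: matched, +4 (running total 12)
  ending: matched, +2 (running total 14)
  crossover: matched, +6 (running total 20)
  trifurcation: not matched, +0
  ending: not matched, +0
  bifurcation: not matched, +0
Total score = 20
Threshold = 18; verdict = identification

20
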